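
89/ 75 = 1.19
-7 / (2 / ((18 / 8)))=-63 / 8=-7.88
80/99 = 0.81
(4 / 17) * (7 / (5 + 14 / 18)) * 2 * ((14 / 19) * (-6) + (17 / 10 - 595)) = -7154721 / 20995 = -340.78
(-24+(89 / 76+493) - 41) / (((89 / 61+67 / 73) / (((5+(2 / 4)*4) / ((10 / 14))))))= 145243501 / 82080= 1769.54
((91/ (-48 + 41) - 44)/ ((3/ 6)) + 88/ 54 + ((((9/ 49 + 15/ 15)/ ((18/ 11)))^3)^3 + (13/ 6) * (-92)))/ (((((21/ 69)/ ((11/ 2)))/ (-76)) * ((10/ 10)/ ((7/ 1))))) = 2996198.13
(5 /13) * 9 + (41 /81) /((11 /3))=13898 /3861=3.60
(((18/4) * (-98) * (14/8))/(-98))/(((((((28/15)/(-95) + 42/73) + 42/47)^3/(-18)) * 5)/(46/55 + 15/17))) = -608509880247742823075625/38018458050582211831552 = -16.01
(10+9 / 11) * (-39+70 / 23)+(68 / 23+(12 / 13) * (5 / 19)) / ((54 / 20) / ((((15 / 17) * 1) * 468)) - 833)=-4049722832401 / 10410918881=-388.99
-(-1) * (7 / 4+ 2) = 15 / 4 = 3.75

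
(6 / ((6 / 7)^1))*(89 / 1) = 623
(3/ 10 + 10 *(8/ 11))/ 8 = 833/ 880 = 0.95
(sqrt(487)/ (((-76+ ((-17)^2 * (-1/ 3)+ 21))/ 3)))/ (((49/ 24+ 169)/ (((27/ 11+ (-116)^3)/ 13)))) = 307.10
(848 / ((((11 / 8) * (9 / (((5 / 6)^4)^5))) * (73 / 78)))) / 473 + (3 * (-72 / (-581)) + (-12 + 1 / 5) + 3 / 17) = -9039460152648697336009271 / 803670525997828267806720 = -11.25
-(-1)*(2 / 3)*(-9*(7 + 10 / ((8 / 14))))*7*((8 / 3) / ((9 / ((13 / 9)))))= -35672 / 81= -440.40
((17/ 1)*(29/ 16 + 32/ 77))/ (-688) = -46665/ 847616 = -0.06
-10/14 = -5/7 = -0.71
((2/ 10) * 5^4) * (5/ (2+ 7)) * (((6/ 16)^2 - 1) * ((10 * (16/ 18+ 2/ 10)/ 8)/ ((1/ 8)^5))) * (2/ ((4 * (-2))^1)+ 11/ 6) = -1024100000/ 243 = -4214403.29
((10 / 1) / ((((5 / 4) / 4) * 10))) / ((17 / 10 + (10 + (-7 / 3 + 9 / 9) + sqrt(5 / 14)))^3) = 900321046531200 / 307269482814859573 - 18446923152000 * sqrt(70) / 307269482814859573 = 0.00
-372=-372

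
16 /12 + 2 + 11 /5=83 /15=5.53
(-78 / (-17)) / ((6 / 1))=13 / 17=0.76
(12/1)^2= 144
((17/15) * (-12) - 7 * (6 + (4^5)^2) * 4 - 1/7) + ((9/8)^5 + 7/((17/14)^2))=-9731423168149637/331448320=-29360303.19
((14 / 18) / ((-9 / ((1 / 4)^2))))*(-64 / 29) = 28 / 2349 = 0.01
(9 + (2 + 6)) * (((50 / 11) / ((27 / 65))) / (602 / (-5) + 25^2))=276250 / 749331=0.37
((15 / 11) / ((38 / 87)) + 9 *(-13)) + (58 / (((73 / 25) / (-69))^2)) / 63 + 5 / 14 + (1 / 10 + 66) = 5197325451 / 11137610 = 466.65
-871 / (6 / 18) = -2613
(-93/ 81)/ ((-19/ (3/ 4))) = 31/ 684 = 0.05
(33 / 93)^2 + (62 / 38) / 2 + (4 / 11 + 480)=193339391 / 401698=481.31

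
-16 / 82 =-8 / 41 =-0.20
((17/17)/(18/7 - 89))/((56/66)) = -3/220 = -0.01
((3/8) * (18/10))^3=19683/64000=0.31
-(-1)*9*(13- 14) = -9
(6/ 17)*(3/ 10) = 0.11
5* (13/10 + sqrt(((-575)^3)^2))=1901093763/2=950546881.50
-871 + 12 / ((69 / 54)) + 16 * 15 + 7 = -14136 / 23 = -614.61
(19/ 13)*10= 190/ 13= 14.62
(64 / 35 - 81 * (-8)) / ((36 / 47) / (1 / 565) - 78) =534484 / 291795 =1.83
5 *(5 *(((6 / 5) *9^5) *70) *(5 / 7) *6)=531441000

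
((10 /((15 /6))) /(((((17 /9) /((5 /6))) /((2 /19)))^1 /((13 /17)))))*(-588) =-458640 /5491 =-83.53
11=11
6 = 6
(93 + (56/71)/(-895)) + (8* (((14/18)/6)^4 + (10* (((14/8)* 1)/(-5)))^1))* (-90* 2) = 19258866240571/3752268705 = 5132.59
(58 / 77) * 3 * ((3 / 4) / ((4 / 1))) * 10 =1305 / 308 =4.24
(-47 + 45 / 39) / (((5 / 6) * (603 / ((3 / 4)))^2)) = -0.00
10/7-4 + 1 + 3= 10/7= 1.43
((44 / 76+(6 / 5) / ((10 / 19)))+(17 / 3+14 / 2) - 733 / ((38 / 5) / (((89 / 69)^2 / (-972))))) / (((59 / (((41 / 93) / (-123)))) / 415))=-5725434080251 / 14473523222280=-0.40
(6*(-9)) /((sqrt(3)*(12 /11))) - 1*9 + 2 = -33*sqrt(3) /2 - 7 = -35.58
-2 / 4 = -1 / 2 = -0.50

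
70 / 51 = 1.37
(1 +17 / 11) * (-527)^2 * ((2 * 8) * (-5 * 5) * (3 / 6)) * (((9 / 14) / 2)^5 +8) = -956373649347425 / 845152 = -1131599581.31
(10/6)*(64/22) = 4.85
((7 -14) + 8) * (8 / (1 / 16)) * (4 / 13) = 512 / 13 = 39.38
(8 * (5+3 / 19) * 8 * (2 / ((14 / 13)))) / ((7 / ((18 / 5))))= 29952 / 95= 315.28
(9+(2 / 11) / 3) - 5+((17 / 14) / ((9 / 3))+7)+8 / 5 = 13.07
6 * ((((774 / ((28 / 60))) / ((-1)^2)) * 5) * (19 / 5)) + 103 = 1324261 / 7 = 189180.14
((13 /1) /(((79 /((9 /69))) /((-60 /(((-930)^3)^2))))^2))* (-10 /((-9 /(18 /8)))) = 13 /17061618167516913649387380369000000000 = 0.00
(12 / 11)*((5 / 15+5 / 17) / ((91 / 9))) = 1152 / 17017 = 0.07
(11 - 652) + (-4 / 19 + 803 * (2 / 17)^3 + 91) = -51238446 / 93347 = -548.90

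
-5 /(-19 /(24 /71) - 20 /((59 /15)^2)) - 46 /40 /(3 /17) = -1853249579 /288232140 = -6.43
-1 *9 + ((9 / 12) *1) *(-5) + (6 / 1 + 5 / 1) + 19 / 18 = -25 / 36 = -0.69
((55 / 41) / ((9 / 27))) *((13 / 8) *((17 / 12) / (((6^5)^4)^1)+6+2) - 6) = 3295893071822624515 / 116997070082015232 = 28.17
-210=-210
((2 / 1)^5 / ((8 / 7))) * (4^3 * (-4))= -7168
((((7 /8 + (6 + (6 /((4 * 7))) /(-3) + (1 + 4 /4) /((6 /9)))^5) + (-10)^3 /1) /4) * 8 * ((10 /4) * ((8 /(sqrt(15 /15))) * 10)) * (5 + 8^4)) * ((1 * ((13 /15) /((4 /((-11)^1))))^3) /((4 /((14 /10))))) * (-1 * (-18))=-119842679548315944649 /15366400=-7799008196345.01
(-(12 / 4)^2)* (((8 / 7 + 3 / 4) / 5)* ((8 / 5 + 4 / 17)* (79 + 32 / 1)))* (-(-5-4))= -18584397 / 2975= -6246.86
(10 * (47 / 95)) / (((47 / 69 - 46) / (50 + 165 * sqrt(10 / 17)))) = -1070190 * sqrt(170) / 1010021 - 324300 / 59413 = -19.27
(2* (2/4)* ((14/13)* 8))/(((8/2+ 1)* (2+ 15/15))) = 112/195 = 0.57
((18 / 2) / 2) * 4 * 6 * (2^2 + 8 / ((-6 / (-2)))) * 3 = 2160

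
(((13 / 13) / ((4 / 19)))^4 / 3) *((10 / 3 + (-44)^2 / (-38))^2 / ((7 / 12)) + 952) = 1655198357 / 2016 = 821030.93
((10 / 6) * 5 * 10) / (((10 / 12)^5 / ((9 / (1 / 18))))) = 839808 / 25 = 33592.32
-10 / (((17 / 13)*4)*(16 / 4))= -65 / 136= -0.48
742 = 742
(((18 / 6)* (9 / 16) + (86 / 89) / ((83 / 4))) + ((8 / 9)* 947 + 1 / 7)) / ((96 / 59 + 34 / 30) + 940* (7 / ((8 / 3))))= 1853170503745 / 5426169958776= 0.34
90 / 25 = 18 / 5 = 3.60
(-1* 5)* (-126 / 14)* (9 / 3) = 135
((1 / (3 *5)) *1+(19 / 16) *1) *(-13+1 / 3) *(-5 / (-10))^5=-5719 / 11520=-0.50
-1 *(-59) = 59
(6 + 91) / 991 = 97 / 991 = 0.10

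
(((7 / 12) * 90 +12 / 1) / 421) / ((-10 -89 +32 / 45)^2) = 261225 / 16471986218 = 0.00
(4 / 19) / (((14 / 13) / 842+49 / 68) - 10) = -1488656 / 65606753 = -0.02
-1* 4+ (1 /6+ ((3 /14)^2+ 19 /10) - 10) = -11.89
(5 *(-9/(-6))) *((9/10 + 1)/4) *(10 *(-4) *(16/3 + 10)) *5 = -10925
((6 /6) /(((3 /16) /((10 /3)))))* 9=160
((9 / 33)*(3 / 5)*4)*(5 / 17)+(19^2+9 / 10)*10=3619.19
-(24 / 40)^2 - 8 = -209 / 25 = -8.36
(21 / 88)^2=0.06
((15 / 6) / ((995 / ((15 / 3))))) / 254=0.00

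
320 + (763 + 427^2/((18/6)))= 185578/3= 61859.33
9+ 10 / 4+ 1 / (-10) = 57 / 5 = 11.40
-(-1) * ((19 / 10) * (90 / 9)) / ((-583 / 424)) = -152 / 11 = -13.82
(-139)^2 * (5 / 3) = 96605 / 3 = 32201.67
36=36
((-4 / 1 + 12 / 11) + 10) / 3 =26 / 11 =2.36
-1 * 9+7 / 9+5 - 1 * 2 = -47 / 9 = -5.22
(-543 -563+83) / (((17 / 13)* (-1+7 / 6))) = -79794 / 17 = -4693.76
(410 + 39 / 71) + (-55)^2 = 243924 / 71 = 3435.55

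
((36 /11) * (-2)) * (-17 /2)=612 /11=55.64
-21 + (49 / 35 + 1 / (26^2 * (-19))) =-1258717 / 64220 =-19.60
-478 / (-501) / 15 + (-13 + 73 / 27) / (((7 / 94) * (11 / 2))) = -43530022 / 1735965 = -25.08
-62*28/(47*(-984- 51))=1736/48645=0.04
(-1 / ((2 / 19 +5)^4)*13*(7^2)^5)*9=-4307057460216693 / 88529281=-48651219.25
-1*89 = -89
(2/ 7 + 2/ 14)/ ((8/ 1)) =3/ 56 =0.05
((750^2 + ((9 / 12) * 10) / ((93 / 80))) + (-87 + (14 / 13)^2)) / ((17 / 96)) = 16639180704 / 5239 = 3176022.28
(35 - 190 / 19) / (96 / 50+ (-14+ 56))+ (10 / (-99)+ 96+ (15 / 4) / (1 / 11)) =1108907 / 8052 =137.72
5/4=1.25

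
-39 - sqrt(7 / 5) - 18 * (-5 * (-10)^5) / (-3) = 2999959.82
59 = 59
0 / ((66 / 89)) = 0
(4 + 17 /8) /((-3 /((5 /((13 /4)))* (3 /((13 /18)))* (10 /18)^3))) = -30625 /13689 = -2.24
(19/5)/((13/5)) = 19/13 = 1.46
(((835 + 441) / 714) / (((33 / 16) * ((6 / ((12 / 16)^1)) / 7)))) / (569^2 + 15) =29 / 12384432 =0.00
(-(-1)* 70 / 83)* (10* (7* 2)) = 9800 / 83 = 118.07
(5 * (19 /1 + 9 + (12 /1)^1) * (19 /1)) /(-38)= -100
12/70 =6/35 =0.17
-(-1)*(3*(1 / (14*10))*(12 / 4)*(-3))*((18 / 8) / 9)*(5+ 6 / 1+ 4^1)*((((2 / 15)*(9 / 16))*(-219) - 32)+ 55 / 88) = 19359 / 560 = 34.57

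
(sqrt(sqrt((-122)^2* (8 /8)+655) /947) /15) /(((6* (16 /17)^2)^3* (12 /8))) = 24137569* 15539^(1 /4)* sqrt(947) /77215794462720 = 0.00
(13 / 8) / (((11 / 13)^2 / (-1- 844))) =-1856465 / 968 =-1917.84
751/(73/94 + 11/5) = 352970/1399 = 252.30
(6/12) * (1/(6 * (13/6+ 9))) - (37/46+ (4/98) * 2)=-66336/75509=-0.88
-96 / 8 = -12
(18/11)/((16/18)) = 81/44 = 1.84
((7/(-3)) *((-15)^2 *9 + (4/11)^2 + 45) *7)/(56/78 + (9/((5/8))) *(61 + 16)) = -56985565/1869934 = -30.47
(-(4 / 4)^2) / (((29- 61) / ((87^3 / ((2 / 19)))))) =12511557 / 64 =195493.08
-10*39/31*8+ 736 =19696/31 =635.35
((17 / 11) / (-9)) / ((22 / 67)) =-1139 / 2178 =-0.52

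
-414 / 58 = -207 / 29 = -7.14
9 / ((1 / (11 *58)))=5742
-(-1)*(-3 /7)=-3 /7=-0.43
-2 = -2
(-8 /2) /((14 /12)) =-3.43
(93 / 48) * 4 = 31 / 4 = 7.75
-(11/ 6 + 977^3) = -5595449009/ 6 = -932574834.83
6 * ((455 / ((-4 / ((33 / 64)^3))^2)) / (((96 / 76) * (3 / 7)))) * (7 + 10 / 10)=26051061381345 / 549755813888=47.39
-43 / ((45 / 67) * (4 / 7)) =-20167 / 180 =-112.04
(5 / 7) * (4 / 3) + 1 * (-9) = -169 / 21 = -8.05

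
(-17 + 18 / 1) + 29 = 30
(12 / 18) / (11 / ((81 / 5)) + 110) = 54 / 8965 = 0.01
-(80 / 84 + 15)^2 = -112225 / 441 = -254.48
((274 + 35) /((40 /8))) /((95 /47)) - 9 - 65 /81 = 799213 /38475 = 20.77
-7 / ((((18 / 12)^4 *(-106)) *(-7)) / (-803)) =6424 / 4293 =1.50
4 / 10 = 2 / 5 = 0.40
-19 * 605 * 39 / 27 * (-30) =1494350 / 3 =498116.67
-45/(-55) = 9/11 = 0.82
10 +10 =20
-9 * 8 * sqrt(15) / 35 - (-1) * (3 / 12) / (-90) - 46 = -53.97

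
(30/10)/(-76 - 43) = -3/119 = -0.03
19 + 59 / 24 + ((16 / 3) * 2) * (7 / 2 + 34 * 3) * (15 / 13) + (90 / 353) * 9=145623415 / 110136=1322.21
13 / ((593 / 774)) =10062 / 593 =16.97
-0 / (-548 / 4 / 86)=0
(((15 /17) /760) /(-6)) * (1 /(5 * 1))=-1 /25840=-0.00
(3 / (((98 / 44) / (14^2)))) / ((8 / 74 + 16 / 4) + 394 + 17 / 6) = 0.66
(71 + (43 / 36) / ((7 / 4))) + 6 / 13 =59086 / 819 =72.14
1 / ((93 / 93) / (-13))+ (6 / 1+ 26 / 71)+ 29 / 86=-38447 / 6106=-6.30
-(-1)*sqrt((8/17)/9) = 2*sqrt(34)/51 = 0.23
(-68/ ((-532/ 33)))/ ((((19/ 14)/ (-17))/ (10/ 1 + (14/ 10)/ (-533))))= -508188582/ 962065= -528.23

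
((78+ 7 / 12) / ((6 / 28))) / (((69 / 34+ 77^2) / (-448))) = -50273216 / 1814895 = -27.70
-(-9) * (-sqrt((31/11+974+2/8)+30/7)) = -9 * sqrt(23273789)/154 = -281.94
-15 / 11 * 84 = -1260 / 11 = -114.55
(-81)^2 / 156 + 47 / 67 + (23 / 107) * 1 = 16020243 / 372788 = 42.97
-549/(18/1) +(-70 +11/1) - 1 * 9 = -197/2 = -98.50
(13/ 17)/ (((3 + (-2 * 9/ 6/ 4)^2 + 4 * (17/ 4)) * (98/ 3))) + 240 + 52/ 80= 1319042581/ 5481140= 240.65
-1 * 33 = -33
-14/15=-0.93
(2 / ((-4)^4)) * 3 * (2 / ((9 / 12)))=1 / 16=0.06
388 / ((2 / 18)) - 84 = 3408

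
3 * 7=21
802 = 802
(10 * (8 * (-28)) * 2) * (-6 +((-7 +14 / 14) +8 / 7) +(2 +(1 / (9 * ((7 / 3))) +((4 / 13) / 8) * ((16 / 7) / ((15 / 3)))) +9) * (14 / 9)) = -9993728 / 351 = -28472.16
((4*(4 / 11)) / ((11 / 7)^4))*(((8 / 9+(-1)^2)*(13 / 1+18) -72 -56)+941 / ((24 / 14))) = 114.37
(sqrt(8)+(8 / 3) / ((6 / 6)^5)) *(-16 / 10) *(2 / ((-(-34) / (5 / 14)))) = -8 *sqrt(2) / 119 - 32 / 357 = -0.18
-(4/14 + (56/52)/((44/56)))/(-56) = 0.03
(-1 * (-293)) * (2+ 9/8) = 7325/8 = 915.62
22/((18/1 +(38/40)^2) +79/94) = 1.11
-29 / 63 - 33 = -2108 / 63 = -33.46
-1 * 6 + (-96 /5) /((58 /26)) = -2118 /145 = -14.61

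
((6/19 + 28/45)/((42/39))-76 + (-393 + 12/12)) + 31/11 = -30567902/65835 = -464.31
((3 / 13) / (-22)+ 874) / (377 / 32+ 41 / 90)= 179971920 / 2519803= 71.42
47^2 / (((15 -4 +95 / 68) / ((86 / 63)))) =12918232 / 53109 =243.24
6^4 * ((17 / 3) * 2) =14688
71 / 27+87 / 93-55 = -43051 / 837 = -51.43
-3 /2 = -1.50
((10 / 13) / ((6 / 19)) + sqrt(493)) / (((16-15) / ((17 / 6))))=1615 / 234 + 17* sqrt(493) / 6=69.81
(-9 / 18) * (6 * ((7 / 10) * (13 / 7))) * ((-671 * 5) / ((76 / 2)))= 26169 / 76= 344.33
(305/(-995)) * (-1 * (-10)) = -610/199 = -3.07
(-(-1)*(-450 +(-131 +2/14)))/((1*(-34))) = 2033/119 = 17.08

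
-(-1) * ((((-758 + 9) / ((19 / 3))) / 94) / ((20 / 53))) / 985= -0.00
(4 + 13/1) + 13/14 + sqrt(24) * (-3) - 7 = 153/14 - 6 * sqrt(6) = -3.77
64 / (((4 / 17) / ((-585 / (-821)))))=193.81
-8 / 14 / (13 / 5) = -20 / 91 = -0.22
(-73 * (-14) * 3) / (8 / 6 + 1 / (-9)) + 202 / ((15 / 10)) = 87226 / 33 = 2643.21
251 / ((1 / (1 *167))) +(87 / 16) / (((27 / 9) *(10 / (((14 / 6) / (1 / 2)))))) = 10060283 / 240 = 41917.85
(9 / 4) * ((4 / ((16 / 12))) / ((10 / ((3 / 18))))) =9 / 80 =0.11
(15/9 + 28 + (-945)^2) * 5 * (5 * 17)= 1138644700/3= 379548233.33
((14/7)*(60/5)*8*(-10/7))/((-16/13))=1560/7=222.86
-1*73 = -73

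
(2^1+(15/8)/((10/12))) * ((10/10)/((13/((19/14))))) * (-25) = -8075/728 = -11.09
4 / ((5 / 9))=36 / 5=7.20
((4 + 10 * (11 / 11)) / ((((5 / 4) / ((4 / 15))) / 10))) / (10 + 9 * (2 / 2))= 448 / 285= 1.57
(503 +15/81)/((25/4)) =54344/675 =80.51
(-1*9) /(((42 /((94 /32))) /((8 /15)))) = -47 /140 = -0.34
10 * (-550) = -5500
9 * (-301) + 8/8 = -2708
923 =923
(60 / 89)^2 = 3600 / 7921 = 0.45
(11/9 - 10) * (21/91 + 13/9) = -15484/1053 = -14.70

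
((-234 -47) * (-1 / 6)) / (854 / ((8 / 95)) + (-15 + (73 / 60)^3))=10116000 / 2187659017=0.00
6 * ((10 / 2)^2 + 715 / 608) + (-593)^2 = 106949041 / 304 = 351806.06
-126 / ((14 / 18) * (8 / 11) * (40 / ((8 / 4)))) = -891 / 80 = -11.14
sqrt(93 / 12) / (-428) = -sqrt(31) / 856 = -0.01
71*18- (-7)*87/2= 3165/2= 1582.50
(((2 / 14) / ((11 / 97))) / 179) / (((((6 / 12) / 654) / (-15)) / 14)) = -3806280 / 1969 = -1933.10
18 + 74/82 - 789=-31574/41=-770.10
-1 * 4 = -4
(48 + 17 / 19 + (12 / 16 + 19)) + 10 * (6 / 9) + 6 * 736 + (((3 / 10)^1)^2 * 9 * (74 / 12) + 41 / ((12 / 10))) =51647393 / 11400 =4530.47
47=47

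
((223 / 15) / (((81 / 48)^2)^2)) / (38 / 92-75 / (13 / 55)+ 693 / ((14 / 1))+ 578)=4369743872 / 740331856665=0.01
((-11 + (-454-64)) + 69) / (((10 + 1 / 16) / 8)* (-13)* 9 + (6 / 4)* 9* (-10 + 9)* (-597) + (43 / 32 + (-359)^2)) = -58880 / 17509719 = -0.00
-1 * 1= -1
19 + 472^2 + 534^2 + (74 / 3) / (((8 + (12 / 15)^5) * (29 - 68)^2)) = 30159433839629 / 59373756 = 507959.00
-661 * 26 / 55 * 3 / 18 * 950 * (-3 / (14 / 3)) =2449005 / 77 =31805.26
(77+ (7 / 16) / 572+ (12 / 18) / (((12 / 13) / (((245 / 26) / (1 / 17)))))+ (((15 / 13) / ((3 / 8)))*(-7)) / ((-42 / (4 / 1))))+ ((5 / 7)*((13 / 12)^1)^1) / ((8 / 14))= 16152419 / 82368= 196.10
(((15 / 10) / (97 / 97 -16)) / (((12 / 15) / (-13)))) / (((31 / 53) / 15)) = 41.67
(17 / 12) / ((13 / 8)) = 34 / 39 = 0.87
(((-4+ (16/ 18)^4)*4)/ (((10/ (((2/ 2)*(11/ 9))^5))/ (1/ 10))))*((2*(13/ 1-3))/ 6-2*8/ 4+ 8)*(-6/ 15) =156946132112/ 145282683375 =1.08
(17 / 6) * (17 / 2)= 289 / 12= 24.08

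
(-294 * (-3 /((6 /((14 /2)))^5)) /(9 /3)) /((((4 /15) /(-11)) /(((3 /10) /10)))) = -9058973 /11520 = -786.37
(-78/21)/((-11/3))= 78/77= 1.01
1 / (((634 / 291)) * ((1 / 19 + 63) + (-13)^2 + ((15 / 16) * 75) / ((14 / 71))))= 619248 / 794161397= 0.00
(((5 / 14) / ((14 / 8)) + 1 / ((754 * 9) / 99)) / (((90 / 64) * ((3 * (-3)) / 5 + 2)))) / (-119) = -43088 / 6594861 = -0.01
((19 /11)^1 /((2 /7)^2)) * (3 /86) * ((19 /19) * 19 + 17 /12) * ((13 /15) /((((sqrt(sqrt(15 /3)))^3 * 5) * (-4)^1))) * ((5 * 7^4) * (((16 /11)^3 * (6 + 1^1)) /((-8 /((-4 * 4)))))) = -637909819456 * 5^(1 /4) /9443445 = -101011.62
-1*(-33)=33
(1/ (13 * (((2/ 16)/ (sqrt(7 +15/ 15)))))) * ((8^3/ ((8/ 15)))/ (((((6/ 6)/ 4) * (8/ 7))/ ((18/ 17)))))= 967680 * sqrt(2)/ 221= 6192.34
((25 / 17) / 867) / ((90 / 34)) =5 / 7803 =0.00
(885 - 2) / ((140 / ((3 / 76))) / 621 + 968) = 1645029 / 1814024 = 0.91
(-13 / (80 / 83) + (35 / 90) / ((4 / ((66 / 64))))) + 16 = 10033 / 3840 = 2.61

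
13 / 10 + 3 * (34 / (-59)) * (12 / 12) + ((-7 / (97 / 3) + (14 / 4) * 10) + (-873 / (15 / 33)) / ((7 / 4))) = -425900919 / 400610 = -1063.13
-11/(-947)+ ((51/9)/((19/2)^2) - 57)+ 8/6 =-19005160/341867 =-55.59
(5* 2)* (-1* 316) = -3160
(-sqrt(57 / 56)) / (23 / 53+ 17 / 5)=-265* sqrt(798) / 28448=-0.26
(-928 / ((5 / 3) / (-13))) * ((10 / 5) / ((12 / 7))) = 42224 / 5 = 8444.80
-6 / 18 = -1 / 3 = -0.33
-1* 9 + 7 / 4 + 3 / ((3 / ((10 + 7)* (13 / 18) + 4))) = 325 / 36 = 9.03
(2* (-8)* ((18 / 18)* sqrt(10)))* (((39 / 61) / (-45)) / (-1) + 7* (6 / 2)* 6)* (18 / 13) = -11069088* sqrt(10) / 3965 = -8828.13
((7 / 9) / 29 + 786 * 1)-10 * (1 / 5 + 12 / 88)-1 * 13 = 2209703 / 2871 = 769.66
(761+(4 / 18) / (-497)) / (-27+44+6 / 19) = 64675069 / 1471617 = 43.95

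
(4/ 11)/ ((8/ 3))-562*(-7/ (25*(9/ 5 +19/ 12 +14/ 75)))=49609/ 1122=44.21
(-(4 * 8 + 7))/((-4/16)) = 156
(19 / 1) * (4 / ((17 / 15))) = 1140 / 17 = 67.06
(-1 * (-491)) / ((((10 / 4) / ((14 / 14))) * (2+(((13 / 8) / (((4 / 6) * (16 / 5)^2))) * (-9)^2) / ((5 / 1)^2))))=70.87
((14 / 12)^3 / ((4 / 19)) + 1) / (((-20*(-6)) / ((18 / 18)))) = 7381 / 103680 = 0.07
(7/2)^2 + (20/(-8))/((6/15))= 6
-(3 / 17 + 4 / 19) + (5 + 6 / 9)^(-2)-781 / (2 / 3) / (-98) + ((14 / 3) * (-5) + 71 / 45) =-491925739 / 48430620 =-10.16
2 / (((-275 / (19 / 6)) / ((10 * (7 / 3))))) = -0.54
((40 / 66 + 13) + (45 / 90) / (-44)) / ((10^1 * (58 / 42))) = 25123 / 25520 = 0.98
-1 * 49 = -49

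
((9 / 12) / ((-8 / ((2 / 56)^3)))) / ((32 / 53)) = -159 / 22478848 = -0.00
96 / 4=24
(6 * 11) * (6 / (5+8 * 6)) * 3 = 1188 / 53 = 22.42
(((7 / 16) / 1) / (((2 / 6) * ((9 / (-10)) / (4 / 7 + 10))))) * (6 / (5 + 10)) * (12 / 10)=-7.40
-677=-677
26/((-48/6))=-13/4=-3.25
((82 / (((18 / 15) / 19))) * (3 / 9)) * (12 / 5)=3116 / 3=1038.67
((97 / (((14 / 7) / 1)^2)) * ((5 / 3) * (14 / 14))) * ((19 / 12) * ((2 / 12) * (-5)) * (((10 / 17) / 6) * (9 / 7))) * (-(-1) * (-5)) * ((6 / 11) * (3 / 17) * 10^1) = 5759375 / 178024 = 32.35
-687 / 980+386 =377593 / 980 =385.30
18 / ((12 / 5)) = 15 / 2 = 7.50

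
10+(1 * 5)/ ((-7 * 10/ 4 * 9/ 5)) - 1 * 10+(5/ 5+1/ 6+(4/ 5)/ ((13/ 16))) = 16319/ 8190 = 1.99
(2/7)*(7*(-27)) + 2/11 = -592/11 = -53.82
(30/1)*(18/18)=30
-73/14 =-5.21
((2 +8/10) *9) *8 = 1008/5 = 201.60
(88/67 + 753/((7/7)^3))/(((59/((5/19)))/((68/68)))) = 252695/75107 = 3.36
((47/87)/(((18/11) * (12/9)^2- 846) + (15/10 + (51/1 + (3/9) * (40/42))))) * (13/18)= -47047/95292753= -0.00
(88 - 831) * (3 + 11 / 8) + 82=-25349 / 8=-3168.62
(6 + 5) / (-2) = -11 / 2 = -5.50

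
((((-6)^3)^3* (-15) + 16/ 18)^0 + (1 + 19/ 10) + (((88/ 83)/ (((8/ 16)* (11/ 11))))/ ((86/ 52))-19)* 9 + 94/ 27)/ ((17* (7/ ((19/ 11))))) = -2784412627/ 1261391670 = -2.21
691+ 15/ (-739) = 510634/ 739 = 690.98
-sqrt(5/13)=-sqrt(65)/13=-0.62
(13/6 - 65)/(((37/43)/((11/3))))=-178321/666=-267.75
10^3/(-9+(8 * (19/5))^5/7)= 21875000/81136615157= 0.00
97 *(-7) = -679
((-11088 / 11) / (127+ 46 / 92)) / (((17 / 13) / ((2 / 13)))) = -1344 / 1445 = -0.93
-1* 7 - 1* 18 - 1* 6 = -31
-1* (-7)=7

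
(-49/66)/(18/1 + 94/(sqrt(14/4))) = 1029/169444-2303 * sqrt(14)/508332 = -0.01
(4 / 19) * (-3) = -12 / 19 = -0.63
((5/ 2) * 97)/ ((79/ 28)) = 6790/ 79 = 85.95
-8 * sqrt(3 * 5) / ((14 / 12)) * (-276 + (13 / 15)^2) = 990896 * sqrt(15) / 525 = 7309.95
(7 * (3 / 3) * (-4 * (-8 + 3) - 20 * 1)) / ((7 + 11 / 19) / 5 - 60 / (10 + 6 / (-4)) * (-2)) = 0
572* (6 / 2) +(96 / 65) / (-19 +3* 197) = 15950244 / 9295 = 1716.00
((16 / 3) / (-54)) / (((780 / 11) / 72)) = -176 / 1755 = -0.10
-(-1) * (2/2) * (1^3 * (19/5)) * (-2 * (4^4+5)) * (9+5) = -138852/5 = -27770.40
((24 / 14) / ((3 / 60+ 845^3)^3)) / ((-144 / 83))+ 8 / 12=8199873425618809030708942426338 / 12299810138428213546063413722507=0.67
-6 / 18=-1 / 3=-0.33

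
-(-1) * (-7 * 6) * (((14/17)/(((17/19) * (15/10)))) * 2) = -14896/289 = -51.54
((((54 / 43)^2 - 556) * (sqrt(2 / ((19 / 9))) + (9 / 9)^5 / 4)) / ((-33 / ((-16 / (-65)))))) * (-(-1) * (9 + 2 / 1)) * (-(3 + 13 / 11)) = -58038016 * sqrt(38) / 1932205 - 14509504 / 305085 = -232.72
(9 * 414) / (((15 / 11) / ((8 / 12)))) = 9108 / 5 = 1821.60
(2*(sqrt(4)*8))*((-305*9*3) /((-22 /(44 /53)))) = 527040 /53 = 9944.15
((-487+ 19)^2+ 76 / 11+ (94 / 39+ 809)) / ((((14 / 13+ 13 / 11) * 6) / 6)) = 94312355 / 969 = 97329.57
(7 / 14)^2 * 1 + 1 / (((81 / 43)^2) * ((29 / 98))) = 915077 / 761076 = 1.20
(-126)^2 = 15876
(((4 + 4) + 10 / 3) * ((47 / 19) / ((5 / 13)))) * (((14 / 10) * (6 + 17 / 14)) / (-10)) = -1049087 / 14250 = -73.62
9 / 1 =9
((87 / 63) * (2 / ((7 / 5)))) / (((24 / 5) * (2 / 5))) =1.03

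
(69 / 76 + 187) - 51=10405 / 76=136.91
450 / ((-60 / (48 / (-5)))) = 72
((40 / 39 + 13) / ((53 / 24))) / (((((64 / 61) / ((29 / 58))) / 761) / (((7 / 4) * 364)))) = 1244222063 / 848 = 1467243.00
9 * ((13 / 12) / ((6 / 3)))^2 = 169 / 64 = 2.64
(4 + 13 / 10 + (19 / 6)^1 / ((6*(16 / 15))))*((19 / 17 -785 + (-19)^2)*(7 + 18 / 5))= -2119597571 / 81600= -25975.46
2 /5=0.40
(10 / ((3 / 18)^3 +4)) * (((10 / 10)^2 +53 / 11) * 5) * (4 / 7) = 552960 / 13321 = 41.51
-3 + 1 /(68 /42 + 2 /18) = -264 /109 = -2.42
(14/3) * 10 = 140/3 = 46.67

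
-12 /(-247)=12 /247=0.05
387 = 387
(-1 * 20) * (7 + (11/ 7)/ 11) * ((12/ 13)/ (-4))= 3000/ 91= 32.97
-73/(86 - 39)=-73/47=-1.55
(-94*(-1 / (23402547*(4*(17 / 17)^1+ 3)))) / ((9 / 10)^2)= 9400 / 13269244149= 0.00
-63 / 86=-0.73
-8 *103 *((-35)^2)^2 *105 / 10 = -12983407500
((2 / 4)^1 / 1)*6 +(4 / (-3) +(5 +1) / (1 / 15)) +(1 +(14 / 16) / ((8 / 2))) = 8917 / 96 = 92.89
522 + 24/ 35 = 18294/ 35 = 522.69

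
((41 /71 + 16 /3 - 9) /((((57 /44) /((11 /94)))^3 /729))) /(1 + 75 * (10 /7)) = -12500134416 /814349336657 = -0.02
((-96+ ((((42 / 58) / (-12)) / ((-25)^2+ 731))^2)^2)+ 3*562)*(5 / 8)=4866736621472791393087205 / 4897345027897148571648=993.75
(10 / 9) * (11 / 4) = 55 / 18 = 3.06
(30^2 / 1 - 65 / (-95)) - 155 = 14168 / 19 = 745.68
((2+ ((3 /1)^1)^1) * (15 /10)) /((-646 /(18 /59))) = -135 /38114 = -0.00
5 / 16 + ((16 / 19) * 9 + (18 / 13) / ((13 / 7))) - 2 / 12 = 1305517 / 154128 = 8.47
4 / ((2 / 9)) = 18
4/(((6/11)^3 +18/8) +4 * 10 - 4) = 21296/204507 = 0.10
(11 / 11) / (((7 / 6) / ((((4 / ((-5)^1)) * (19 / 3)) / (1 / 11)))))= -1672 / 35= -47.77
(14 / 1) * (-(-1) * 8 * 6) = 672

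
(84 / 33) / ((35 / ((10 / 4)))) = 2 / 11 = 0.18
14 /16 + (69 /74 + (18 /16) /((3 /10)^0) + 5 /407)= 2397 /814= 2.94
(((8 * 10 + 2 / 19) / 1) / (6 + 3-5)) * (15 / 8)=11415 / 304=37.55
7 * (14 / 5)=98 / 5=19.60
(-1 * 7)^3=-343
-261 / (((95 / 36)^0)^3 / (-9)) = 2349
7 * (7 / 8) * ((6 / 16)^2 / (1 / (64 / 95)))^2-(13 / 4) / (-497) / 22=0.06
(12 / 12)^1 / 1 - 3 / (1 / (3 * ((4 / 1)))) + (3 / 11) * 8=-361 / 11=-32.82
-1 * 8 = -8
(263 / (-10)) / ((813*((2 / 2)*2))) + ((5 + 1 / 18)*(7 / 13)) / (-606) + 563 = 4160512979 / 7390170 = 562.98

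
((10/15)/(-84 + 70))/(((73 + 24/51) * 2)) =-0.00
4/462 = 2/231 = 0.01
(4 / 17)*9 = 36 / 17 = 2.12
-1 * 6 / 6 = -1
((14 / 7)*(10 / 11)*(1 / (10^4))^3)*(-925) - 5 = -110000000037 / 22000000000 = -5.00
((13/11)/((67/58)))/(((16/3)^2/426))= 722709/47168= 15.32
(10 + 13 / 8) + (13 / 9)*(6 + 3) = 197 / 8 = 24.62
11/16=0.69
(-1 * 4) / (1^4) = -4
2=2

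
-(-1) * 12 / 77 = 12 / 77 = 0.16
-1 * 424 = -424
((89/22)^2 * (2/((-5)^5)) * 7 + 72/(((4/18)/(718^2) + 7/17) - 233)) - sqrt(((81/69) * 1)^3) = -81 * sqrt(69)/529 - 531195256240241/1387373675393750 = -1.65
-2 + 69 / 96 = -41 / 32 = -1.28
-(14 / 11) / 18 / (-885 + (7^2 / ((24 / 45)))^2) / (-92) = 112 / 1101123045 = 0.00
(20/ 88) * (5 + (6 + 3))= 35/ 11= 3.18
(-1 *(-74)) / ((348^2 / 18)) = 37 / 3364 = 0.01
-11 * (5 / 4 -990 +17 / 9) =390797 / 36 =10855.47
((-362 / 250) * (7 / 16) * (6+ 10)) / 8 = -1267 / 1000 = -1.27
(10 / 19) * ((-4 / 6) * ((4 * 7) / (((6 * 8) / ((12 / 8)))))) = -35 / 114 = -0.31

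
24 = 24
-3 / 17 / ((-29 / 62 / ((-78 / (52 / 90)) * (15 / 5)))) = -75330 / 493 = -152.80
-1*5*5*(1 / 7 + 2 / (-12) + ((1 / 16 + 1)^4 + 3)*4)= -146862925 / 344064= -426.85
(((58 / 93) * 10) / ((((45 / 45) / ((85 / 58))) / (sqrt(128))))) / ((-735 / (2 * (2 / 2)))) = -2720 * sqrt(2) / 13671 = -0.28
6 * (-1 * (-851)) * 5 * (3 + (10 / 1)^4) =255376590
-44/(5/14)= -123.20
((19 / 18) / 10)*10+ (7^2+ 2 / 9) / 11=365 / 66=5.53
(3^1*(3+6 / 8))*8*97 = 8730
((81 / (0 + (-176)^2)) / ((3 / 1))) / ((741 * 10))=9 / 76510720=0.00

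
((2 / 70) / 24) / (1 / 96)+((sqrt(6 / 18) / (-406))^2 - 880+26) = -2111266579 / 2472540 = -853.89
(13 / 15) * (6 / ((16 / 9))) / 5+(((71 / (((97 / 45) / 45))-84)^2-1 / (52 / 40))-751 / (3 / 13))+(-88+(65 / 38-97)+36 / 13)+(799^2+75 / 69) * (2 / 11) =56110653669682813 / 27137437800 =2067647.44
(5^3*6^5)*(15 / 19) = 14580000 / 19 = 767368.42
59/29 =2.03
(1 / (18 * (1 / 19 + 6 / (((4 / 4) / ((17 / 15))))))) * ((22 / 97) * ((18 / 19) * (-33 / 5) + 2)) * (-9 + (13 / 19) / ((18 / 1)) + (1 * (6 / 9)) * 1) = 6303814 / 97183233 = 0.06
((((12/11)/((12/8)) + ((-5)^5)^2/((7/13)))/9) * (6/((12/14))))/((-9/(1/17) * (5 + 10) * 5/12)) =-328584572/22275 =-14751.27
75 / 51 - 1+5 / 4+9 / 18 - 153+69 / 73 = -743777 / 4964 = -149.83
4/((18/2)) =4/9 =0.44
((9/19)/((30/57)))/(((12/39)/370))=4329/4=1082.25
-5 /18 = -0.28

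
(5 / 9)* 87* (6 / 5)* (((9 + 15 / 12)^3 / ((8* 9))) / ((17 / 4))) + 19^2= 5533621 / 9792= 565.12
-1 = -1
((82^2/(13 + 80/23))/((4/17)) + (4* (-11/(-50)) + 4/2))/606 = 16459063/5741850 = 2.87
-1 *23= -23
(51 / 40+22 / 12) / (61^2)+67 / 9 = 9973399 / 1339560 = 7.45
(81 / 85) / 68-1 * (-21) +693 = 4127001 / 5780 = 714.01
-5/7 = -0.71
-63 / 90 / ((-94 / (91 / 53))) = 637 / 49820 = 0.01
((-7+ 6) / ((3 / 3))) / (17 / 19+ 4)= -19 / 93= -0.20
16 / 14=8 / 7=1.14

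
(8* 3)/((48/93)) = 93/2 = 46.50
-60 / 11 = -5.45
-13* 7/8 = -91/8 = -11.38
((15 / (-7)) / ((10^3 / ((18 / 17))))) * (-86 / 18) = 129 / 11900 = 0.01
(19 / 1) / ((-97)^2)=19 / 9409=0.00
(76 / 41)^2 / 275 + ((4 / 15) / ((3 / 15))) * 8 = 14810128 / 1386825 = 10.68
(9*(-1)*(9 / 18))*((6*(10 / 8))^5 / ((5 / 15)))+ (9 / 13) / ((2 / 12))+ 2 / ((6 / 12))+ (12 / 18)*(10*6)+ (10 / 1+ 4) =-320299.17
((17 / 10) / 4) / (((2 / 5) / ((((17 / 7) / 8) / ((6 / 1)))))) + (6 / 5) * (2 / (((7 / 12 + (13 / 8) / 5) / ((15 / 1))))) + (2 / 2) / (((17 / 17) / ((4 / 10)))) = 117451073 / 2929920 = 40.09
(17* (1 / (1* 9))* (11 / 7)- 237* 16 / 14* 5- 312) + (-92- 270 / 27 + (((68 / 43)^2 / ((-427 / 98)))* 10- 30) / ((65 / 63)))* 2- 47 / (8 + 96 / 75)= -41611391562305 / 21430812312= -1941.66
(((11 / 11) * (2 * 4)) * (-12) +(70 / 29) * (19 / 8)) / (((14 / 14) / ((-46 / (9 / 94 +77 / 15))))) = 169787265 / 213817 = 794.08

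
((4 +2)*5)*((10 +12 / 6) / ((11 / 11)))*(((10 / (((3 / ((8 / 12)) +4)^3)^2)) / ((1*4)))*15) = 864000 / 24137569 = 0.04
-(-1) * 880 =880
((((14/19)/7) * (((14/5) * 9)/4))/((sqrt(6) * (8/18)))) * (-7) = -1323 * sqrt(6)/760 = -4.26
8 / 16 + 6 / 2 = 7 / 2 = 3.50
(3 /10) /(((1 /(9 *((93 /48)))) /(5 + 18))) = 19251 /160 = 120.32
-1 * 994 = -994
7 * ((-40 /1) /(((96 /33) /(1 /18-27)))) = 186725 /72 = 2593.40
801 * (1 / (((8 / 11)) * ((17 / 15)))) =132165 / 136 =971.80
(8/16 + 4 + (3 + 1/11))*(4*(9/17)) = 3006/187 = 16.07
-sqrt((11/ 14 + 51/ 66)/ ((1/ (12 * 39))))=-12 * sqrt(30030)/ 77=-27.01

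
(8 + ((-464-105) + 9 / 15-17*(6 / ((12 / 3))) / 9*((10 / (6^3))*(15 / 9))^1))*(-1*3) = 5449213 / 3240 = 1681.86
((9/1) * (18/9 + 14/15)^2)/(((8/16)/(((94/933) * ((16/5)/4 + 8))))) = 16014592/116625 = 137.32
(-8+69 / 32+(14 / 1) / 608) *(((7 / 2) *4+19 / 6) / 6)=-364517 / 21888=-16.65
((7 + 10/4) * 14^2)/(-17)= -1862/17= -109.53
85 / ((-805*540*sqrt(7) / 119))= -0.01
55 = 55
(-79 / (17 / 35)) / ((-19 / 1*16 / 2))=2765 / 2584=1.07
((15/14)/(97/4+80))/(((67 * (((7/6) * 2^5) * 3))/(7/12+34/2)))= 1055/43808352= 0.00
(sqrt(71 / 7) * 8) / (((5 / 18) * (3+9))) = 12 * sqrt(497) / 35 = 7.64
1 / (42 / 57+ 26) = 19 / 508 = 0.04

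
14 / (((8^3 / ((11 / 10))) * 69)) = 77 / 176640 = 0.00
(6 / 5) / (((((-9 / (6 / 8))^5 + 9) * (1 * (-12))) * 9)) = 1 / 22394070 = 0.00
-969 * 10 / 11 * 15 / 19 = -7650 / 11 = -695.45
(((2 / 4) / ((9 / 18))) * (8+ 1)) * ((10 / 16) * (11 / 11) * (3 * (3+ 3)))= 405 / 4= 101.25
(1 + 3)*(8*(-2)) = -64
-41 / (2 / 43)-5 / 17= -29981 / 34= -881.79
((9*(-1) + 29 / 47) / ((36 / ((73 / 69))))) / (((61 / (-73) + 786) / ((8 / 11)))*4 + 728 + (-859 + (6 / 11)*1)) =-11547943 / 196307296389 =-0.00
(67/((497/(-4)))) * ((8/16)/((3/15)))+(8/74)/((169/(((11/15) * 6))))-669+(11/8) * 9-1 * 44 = -87261672037/124309640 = -701.97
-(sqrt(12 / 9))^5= -32 * sqrt(3) / 27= -2.05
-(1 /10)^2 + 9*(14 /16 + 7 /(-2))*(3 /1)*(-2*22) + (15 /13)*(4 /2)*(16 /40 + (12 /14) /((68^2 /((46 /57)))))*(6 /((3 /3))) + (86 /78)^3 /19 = 712308917390947 /228004440300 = 3124.10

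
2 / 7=0.29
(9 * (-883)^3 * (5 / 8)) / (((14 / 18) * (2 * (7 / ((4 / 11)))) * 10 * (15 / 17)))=-316005612633 / 21560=-14657032.13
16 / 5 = 3.20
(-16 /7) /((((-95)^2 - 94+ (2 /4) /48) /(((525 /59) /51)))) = -38400 /859949131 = -0.00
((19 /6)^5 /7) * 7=2476099 /7776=318.43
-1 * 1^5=-1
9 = 9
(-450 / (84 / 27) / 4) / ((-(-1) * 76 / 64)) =-4050 / 133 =-30.45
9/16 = 0.56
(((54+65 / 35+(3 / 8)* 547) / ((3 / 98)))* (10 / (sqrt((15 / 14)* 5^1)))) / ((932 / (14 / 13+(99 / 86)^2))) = 94.93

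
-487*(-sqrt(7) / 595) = 487*sqrt(7) / 595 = 2.17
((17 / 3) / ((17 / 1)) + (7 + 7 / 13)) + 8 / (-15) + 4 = 737 / 65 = 11.34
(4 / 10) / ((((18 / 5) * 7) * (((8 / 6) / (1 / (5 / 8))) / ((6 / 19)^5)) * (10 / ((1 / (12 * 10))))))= 108 / 2166586625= 0.00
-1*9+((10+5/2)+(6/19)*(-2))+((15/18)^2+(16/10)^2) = 6.12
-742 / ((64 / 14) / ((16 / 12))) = -2597 / 12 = -216.42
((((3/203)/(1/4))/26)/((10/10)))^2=36/6964321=0.00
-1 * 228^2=-51984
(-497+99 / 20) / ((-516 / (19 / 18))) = 186979 / 185760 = 1.01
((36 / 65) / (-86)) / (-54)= 1 / 8385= 0.00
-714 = -714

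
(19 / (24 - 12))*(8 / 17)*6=76 / 17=4.47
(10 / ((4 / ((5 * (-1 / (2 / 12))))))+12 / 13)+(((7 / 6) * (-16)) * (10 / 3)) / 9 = -85283 / 1053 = -80.99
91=91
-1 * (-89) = 89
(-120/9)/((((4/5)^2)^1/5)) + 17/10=-1537/15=-102.47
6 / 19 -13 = -241 / 19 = -12.68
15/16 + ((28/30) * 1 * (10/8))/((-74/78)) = -173/592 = -0.29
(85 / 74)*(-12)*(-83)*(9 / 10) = 38097 / 37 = 1029.65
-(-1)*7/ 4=7/ 4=1.75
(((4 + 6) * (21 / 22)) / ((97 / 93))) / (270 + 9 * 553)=1085 / 622061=0.00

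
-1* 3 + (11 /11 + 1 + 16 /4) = 3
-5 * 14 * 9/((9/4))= -280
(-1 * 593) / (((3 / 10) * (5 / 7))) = -8302 / 3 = -2767.33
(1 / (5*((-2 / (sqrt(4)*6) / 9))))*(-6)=324 / 5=64.80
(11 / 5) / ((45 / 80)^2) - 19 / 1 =-4879 / 405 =-12.05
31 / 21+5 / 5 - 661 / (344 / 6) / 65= 539717 / 234780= 2.30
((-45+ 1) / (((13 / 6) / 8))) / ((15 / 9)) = -6336 / 65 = -97.48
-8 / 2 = -4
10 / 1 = 10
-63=-63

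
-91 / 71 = -1.28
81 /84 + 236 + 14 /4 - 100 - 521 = -10655 /28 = -380.54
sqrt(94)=9.70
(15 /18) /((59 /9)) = 15 /118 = 0.13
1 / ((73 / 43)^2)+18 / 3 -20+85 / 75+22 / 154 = -6925399 / 559545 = -12.38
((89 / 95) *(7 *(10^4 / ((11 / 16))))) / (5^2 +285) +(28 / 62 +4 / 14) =13988640 / 45353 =308.44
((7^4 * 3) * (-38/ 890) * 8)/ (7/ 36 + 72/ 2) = -39414816/ 579835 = -67.98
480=480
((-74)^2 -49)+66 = 5493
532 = 532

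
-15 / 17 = -0.88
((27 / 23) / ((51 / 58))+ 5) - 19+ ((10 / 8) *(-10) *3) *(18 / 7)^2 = -260.62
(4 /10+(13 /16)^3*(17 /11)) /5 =276857 /1126400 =0.25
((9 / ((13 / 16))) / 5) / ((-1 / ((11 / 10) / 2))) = -396 / 325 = -1.22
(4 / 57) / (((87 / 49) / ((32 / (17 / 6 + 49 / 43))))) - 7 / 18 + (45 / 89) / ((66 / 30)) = 1585324283 / 9952465050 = 0.16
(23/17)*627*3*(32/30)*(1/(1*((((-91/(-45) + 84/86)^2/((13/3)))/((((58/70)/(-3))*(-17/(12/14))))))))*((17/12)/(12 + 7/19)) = 6493908367518/7913580115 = 820.60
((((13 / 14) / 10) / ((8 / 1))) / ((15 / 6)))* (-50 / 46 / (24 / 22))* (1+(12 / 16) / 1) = -143 / 17664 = -0.01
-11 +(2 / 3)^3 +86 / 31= -7.93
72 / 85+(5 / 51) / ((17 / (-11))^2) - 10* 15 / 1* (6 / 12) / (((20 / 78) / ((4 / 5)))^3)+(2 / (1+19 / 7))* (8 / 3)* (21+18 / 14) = -20680304659 / 9211875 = -2244.96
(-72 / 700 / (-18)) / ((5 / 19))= 19 / 875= 0.02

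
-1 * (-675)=675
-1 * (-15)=15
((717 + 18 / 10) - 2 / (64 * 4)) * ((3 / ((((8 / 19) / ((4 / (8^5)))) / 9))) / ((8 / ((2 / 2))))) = 235993851 / 335544320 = 0.70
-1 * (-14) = 14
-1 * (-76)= 76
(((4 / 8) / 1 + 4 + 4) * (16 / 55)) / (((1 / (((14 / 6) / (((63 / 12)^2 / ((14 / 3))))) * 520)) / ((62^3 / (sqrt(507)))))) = 8297627648 * sqrt(3) / 2673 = 5376697.59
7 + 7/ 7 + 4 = 12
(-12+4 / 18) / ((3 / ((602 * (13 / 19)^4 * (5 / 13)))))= -700974820 / 3518667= -199.22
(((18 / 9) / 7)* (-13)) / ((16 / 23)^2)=-6877 / 896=-7.68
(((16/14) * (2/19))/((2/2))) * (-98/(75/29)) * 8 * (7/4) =-90944/1425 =-63.82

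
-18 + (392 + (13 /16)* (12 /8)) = 12007 /32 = 375.22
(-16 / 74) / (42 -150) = 2 / 999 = 0.00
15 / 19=0.79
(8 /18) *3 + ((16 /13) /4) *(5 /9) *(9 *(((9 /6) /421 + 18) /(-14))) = -74141 /114933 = -0.65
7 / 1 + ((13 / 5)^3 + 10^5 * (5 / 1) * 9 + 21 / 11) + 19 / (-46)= 284626649057 / 63250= 4500026.07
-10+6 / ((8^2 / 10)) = -145 / 16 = -9.06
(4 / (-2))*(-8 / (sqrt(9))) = 16 / 3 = 5.33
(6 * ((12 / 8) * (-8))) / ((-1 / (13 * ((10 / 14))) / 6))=28080 / 7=4011.43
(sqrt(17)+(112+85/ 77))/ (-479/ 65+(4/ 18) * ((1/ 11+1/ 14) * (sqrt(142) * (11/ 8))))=-4919831148960/ 318486939683 - 33115972500 * sqrt(142)/ 318486939683 - 3954394080 * sqrt(17)/ 28953358153 - 26617500 * sqrt(2414)/ 28953358153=-17.29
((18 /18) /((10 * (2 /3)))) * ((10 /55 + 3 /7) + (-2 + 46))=2061 /308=6.69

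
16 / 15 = 1.07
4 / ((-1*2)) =-2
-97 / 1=-97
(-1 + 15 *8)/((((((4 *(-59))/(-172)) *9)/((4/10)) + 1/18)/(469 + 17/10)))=216771471/119690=1811.11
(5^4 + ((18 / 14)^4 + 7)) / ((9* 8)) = 1523993 / 172872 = 8.82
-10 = -10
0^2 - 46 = -46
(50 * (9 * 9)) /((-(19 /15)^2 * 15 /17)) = -1032750 /361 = -2860.80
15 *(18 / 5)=54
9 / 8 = 1.12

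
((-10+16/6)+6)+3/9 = -1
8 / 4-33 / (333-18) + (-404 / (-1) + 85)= 490.90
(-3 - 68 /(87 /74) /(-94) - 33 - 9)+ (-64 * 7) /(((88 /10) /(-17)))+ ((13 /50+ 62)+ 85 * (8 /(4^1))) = 2368886177 /2248950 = 1053.33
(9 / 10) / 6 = 3 / 20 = 0.15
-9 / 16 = -0.56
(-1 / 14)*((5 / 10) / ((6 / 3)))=-1 / 56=-0.02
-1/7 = -0.14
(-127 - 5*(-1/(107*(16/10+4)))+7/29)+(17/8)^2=-169923767/1390144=-122.23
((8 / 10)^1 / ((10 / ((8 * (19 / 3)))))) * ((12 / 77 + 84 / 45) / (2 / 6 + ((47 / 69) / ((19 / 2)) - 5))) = -38791616 / 21742875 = -1.78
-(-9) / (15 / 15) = 9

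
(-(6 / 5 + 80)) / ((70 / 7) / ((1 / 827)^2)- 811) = -406 / 34192395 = -0.00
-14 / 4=-7 / 2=-3.50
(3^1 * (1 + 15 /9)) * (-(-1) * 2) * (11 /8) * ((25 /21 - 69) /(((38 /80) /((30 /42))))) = -6265600 /2793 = -2243.32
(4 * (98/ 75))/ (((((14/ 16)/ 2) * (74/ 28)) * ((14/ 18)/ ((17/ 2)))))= 45696/ 925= 49.40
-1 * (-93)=93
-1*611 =-611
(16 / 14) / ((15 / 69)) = 184 / 35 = 5.26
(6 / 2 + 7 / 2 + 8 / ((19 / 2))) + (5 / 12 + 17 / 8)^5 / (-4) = -11604185527 / 605159424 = -19.18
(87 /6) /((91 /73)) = 2117 /182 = 11.63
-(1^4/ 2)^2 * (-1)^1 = 1/ 4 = 0.25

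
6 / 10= 3 / 5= 0.60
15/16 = 0.94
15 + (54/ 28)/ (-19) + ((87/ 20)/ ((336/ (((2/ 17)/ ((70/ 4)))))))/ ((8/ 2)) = 377278151/ 25323200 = 14.90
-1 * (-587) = 587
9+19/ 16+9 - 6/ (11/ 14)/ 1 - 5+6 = 2209/ 176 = 12.55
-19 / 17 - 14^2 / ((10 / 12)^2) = -120427 / 425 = -283.36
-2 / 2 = -1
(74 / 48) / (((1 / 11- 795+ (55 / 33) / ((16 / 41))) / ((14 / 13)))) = -11396 / 5426941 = -0.00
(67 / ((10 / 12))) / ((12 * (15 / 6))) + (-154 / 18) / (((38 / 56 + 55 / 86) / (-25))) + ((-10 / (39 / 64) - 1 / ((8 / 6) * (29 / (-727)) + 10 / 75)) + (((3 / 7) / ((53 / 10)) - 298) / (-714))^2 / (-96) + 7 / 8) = 62774517445519000837 / 458423499789473400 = 136.94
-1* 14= -14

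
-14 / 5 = -2.80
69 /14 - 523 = -518.07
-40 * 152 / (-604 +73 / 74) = 449920 / 44623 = 10.08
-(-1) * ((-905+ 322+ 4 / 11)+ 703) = 1324 / 11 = 120.36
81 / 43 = 1.88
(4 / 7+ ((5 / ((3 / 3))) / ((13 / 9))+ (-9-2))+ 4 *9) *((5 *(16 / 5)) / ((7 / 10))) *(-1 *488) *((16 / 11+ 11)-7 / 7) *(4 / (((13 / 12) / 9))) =-123268309.49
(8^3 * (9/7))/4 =1152/7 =164.57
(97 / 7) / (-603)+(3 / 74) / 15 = -31669 / 1561770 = -0.02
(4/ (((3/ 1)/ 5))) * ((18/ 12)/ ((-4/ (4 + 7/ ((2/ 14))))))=-265/ 2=-132.50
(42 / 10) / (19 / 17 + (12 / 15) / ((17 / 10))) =119 / 45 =2.64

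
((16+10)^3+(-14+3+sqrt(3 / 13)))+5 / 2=17567.98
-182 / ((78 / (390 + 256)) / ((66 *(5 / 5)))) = -99484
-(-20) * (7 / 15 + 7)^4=629407744 / 10125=62163.73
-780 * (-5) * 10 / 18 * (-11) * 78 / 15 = -123933.33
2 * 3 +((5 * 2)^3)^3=1000000006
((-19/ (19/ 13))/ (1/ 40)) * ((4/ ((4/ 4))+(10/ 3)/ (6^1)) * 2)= -42640/ 9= -4737.78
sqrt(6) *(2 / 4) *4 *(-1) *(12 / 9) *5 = -40 *sqrt(6) / 3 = -32.66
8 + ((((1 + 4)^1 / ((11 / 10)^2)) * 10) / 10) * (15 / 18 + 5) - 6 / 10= 57181 / 1815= 31.50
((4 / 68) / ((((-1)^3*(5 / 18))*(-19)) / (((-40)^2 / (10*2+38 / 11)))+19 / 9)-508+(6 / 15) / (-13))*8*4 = -1245393971008 / 76610755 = -16256.12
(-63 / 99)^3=-343 / 1331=-0.26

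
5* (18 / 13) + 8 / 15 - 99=-17851 / 195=-91.54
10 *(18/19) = 180/19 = 9.47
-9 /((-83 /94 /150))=126900 /83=1528.92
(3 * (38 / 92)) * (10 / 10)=57 / 46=1.24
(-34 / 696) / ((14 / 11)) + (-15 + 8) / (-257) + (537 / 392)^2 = 6409349951 / 3435773376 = 1.87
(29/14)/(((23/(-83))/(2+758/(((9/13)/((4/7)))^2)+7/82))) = -406177694861/104797476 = -3875.83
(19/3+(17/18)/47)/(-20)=-1075/3384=-0.32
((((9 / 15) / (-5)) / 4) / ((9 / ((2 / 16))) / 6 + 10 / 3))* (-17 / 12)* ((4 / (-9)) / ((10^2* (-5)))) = 17 / 6900000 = 0.00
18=18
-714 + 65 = -649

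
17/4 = 4.25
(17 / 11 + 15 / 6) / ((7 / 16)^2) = 11392 / 539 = 21.14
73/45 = 1.62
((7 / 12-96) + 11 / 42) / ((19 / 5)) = -39965 / 1596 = -25.04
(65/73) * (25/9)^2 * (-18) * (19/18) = -771875/5913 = -130.54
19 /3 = 6.33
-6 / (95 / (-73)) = 438 / 95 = 4.61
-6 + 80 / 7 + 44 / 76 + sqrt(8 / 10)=6.90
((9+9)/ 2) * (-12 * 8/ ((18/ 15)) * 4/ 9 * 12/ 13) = -295.38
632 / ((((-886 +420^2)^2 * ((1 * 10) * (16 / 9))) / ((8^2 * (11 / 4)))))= 7821 / 38506455245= 0.00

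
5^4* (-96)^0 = 625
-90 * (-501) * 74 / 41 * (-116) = -387052560 / 41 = -9440306.34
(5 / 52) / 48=5 / 2496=0.00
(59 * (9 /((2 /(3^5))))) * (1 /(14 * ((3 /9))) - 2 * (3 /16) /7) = 10368.72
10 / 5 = 2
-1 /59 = -0.02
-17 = -17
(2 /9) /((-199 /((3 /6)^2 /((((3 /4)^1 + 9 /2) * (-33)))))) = 2 /1241163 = 0.00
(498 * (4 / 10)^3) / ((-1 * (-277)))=3984 / 34625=0.12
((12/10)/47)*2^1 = 12/235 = 0.05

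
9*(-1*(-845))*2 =15210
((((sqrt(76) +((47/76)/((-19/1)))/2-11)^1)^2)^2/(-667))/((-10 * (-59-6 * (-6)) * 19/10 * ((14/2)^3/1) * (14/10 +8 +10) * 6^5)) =-26380044608934136805/5245877353037120412328525824 +180710470075 * sqrt(19)/156697681735240095744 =-0.00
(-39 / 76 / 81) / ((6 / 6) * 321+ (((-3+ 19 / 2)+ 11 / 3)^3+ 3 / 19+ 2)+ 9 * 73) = -0.00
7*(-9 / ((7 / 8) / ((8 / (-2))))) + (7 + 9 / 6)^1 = 593 / 2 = 296.50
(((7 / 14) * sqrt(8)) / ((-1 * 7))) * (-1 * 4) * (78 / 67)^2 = 24336 * sqrt(2) / 31423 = 1.10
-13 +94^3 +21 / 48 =13289143 / 16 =830571.44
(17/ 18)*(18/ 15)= 17/ 15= 1.13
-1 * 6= -6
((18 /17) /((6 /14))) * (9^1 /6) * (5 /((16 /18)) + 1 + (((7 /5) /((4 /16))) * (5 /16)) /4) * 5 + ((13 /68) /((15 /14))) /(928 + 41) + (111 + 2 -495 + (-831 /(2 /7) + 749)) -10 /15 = -9533132707 /3953520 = -2411.30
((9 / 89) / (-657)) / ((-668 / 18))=9 / 2169998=0.00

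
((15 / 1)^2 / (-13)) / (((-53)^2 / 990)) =-222750 / 36517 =-6.10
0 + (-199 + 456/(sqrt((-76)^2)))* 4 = -772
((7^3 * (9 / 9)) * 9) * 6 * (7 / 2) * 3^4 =5250987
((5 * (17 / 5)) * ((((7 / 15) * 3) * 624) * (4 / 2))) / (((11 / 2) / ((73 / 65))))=1667904 / 275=6065.11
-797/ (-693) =797/ 693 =1.15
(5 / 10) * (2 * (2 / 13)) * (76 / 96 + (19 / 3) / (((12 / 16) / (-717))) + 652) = -43215 / 52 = -831.06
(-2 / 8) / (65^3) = -1 / 1098500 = -0.00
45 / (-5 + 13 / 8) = -40 / 3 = -13.33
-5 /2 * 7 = -35 /2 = -17.50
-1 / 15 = -0.07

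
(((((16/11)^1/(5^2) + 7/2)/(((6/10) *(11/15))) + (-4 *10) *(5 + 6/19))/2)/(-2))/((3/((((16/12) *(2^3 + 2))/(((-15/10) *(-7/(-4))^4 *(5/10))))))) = -1605114880/49679091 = -32.31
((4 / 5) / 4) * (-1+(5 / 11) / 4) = -39 / 220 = -0.18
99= 99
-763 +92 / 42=-15977 / 21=-760.81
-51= -51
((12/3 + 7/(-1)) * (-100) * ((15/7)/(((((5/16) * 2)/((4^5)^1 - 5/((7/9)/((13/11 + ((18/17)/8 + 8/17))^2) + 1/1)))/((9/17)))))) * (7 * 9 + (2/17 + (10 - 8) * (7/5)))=1478098403687187360/40372106719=36611872.00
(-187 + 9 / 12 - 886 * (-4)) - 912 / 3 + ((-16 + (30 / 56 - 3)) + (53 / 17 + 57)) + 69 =3164.40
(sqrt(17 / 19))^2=17 / 19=0.89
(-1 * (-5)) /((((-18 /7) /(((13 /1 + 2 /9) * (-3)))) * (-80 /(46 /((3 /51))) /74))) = -12051011 /216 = -55791.72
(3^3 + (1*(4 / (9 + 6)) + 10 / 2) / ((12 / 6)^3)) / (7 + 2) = 3319 / 1080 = 3.07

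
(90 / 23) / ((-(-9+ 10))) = -90 / 23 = -3.91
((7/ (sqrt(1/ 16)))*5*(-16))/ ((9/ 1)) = -2240/ 9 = -248.89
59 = 59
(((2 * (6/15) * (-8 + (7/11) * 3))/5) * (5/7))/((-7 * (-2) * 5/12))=-1608/13475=-0.12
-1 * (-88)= 88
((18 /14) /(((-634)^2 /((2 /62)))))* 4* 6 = 54 /21806113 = 0.00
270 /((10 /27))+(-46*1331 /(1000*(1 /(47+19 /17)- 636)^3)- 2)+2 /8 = 51196752961132063411191 /70397735227743195500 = 727.25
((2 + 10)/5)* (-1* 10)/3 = -8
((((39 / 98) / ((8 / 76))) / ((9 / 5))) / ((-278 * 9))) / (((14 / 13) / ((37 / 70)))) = -118807 / 288350496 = -0.00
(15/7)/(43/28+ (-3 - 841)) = -20/7863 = -0.00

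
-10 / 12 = -5 / 6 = -0.83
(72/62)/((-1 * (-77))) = 36/2387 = 0.02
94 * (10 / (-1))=-940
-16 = -16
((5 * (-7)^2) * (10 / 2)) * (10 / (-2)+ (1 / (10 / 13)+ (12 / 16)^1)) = -14455 / 4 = -3613.75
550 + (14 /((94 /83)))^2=1552511 /2209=702.81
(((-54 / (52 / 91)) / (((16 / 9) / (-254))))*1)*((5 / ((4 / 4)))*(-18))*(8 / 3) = -3240405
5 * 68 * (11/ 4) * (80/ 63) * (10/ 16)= 46750/ 63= 742.06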